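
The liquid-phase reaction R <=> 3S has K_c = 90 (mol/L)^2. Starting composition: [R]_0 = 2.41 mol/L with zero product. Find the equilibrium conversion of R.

X = 0.608

Let X = conversion of R; extent ξ = 2.41·X mol/L.
Concentrations: [R] = 2.41 − 2.41X; [S] = 7.23X.
K_c = [S]^3 / ([R]).
Setting equal to 90 and solving for X on (0,1) gives X = 0.608.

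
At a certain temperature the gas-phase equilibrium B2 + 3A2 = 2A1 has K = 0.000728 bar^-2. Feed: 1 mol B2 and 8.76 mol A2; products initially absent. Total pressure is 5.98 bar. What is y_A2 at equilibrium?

Let X = conversion of B2 (basis 1 mol B2); extent of reaction ξ = X.
At extent ξ: n_B2 = 1 − X; n_A2 = 8.76 − 3X; n_A1 = 2X.
Summing: n_T = 9.76 − 2X.
Mole fractions y_i = n_i/n_T; K = p_A1^2 / (p_B2 p_A2^3) with p_i = y_i·P.
Equating to 0.000728 bar^-2 and solving on 0 < X < 1: X = 0.183.
Then n_A2 = 8.21, n_T = 9.39, so y_A2 = 0.874.

y_A2 = 0.874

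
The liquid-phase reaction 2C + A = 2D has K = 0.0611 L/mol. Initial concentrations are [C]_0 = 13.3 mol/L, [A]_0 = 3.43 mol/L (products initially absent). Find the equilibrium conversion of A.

Let X = conversion of A; extent ξ = 3.43·X mol/L.
Concentrations: [C] = 13.3 − 6.86X; [A] = 3.43 − 3.43X; [D] = 6.86X.
K = [D]^2 / ([C]^2 [A]).
This equals 0.0611 at X = 0.481 (the root in 0 < X < 1).

X = 0.481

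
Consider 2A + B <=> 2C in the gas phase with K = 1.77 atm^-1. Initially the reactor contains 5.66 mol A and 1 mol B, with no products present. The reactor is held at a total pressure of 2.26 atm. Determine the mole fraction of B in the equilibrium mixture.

y_B = 0.037

Take 1 mol B as basis and let X be its fractional conversion, so ξ = X.
Mole table: n_A = 5.66 − 2X; n_B = 1 − X; n_C = 2X.
Summing: n_T = 6.66 − X.
With p_i = (n_i/n_T)P, K = p_C^2 / (p_A^2 p_B).
Substituting and setting equal to 1.77 atm^-1 gives a polynomial in X; the root in (0,1) is X = 0.784.
Then n_B = 0.216, n_T = 5.88, so y_B = 0.037.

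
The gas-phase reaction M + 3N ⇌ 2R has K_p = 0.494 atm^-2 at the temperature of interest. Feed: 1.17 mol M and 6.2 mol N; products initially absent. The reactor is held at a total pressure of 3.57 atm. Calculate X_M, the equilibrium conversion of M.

Take 1.17 mol M as basis and let X be its fractional conversion, so ξ = 1.17X.
Moles: n_M = 1.17 − 1.17X; n_N = 6.2 − 3.51X; n_R = 2.34X.
n_T = Σnᵢ = 7.37 − 2.34X.
y_i = n_i/n_T, p_i = y_i·P. K_p = p_R^2 / (p_M p_N^3).
This yields a degree-4 equation in X; solving on (0,1), X = 0.733.

X = 0.733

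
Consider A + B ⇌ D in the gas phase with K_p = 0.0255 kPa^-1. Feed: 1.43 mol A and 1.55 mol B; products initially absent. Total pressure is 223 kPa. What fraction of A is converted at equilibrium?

Let X = conversion of A (basis 1.43 mol A); extent of reaction ξ = 1.43X.
Species balance: n_A = 1.43 − 1.43X; n_B = 1.55 − 1.43X; n_D = 1.43X.
Total moles n_T = 2.98 − 1.43X.
y_i = n_i/n_T, p_i = y_i·P. K_p = p_D / (p_A p_B).
Equating to 0.0255 kPa^-1 and solving on 0 < X < 1: X = 0.637.

X = 0.637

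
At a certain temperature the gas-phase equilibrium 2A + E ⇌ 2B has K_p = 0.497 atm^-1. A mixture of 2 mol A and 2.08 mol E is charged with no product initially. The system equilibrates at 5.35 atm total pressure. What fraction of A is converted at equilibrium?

X = 0.519

Basis: 2 mol A initially; let X = conversion of A. Extent ξ = X.
Species balance: n_A = 2 − 2X; n_E = 2.08 − X; n_B = 2X.
n_T = Σnᵢ = 4.08 − X.
With p_i = (n_i/n_T)P, K_p = p_B^2 / (p_A^2 p_E).
This yields a degree-3 equation in X; solving on (0,1), X = 0.519.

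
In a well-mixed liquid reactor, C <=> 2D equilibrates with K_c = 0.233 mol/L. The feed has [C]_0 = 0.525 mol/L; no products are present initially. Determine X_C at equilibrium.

X = 0.282

Let X = conversion of C; extent ξ = 0.525·X mol/L.
Concentrations: [C] = 0.525 − 0.525X; [D] = 1.05X.
K_c = [D]^2 / ([C]).
This equals 0.233 at X = 0.282 (the root in 0 < X < 1).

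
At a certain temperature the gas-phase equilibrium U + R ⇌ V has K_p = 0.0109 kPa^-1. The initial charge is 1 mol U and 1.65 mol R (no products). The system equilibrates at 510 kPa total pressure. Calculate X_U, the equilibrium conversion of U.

X = 0.727

Let X = conversion of U (basis 1 mol U); extent of reaction ξ = X.
Mole table: n_U = 1 − X; n_R = 1.65 − X; n_V = X.
Summing: n_T = 2.65 − X.
y_i = n_i/n_T, p_i = y_i·P. K_p = p_V / (p_U p_R).
Substituting and setting equal to 0.0109 kPa^-1 gives a polynomial in X; the root in (0,1) is X = 0.727.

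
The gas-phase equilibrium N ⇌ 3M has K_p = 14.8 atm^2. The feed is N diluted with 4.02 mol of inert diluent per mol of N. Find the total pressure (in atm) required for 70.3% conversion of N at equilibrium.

Take 1 mol N as basis and let X be its fractional conversion, so ξ = X.
At extent ξ: n_N = 1 − X; n_M = 3X; n_I = 4.02 (inert).
Total moles n_T = 5.02 + 2X.
K_p = p_M^3 / (p_N) with p_i = (n_i/n_T)·P.
At X = 0.703: the mole-fraction product g(X) = Π y_i^ν_i = 0.7649. Since K_p = g(X)·P^{2}, P = (K_p/g)^(1/2) = (14.8/0.7649)^(1/2) = 4.4 atm.

P = 4.4 atm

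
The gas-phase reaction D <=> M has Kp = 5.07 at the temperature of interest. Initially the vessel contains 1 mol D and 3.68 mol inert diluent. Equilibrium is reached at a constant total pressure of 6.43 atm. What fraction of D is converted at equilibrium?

X = 0.835

Basis: 1 mol D initially; let X = conversion of D. Extent ξ = X.
Moles: n_D = 1 − X; n_M = X; n_I = 3.68 (inert).
n_T stays at 4.68 (no change in mole number).
With p_i = (n_i/n_T)P, Kp = p_M / (p_D).
This yields a degree-1 equation in X; solving on (0,1), X = 0.835.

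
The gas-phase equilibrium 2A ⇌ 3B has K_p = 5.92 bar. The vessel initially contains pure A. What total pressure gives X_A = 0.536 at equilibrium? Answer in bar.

Let X = conversion of A (basis 1 mol A); extent of reaction ξ = 0.5X.
Mole table: n_A = 1 − X; n_B = 1.5X.
n_T = Σnᵢ = 1 + 0.5X.
K_p = p_B^3 / (p_A^2) with p_i = (n_i/n_T)·P.
At X = 0.536: the mole-fraction product g(X) = Π y_i^ν_i = 1.904. Since K_p = g(X)·P^{1}, P = (K_p/g)^(1/1) = (5.92/1.904)^(1/1) = 3.11 bar.

P = 3.11 bar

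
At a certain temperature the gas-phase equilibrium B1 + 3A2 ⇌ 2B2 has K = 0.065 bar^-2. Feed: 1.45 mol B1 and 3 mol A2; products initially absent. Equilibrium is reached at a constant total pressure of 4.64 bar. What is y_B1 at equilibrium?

Let X = conversion of A2 (basis 3 mol A2); extent of reaction ξ = X.
Moles: n_B1 = 1.45 − X; n_A2 = 3 − 3X; n_B2 = 2X.
Total moles n_T = 4.45 − 2X.
Mole fractions y_i = n_i/n_T; K = p_B2^2 / (p_B1 p_A2^3) with p_i = y_i·P.
Substituting and setting equal to 0.065 bar^-2 gives a polynomial in X; the root in (0,1) is X = 0.401.
Then n_B1 = 1.05, n_T = 3.65, so y_B1 = 0.288.

y_B1 = 0.288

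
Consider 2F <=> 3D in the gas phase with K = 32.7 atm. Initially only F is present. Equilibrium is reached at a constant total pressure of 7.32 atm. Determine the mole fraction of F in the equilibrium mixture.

Let X = conversion of F (basis 1 mol F); extent of reaction ξ = 0.5X.
Mole table: n_F = 1 − X; n_D = 1.5X.
Summing: n_T = 1 + 0.5X.
y_i = n_i/n_T, p_i = y_i·P. K = p_D^3 / (p_F^2).
Setting this equal to 32.7 atm and taking the physical root (0 < X < 1) gives X = 0.625.
Then n_F = 0.375, n_T = 1.31, so y_F = 0.286.

y_F = 0.286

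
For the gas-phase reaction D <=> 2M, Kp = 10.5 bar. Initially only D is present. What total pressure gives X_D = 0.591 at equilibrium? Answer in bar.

P = 4.89 bar

Let X = conversion of D (basis 1 mol D); extent of reaction ξ = X.
Moles: n_D = 1 − X; n_M = 2X.
Total moles n_T = 1 + X.
Kp = p_M^2 / (p_D) with p_i = (n_i/n_T)·P.
At X = 0.591: the mole-fraction product g(X) = Π y_i^ν_i = 2.147. Since Kp = g(X)·P^{1}, P = (Kp/g)^(1/1) = (10.5/2.147)^(1/1) = 4.89 bar.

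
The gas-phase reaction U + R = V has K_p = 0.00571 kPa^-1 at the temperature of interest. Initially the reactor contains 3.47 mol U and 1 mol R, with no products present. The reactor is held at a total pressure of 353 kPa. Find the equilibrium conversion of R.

Take 1 mol R as basis and let X be its fractional conversion, so ξ = X.
Species balance: n_U = 3.47 − X; n_R = 1 − X; n_V = X.
Summing: n_T = 4.47 − X.
y_i = n_i/n_T, p_i = y_i·P. K_p = p_V / (p_U p_R).
Setting this equal to 0.00571 kPa^-1 and taking the physical root (0 < X < 1) gives X = 0.599.

X = 0.599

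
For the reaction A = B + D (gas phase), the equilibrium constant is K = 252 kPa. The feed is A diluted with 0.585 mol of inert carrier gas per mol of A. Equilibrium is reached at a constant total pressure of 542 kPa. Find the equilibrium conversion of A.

X = 0.622

Let X = conversion of A (basis 1 mol A); extent of reaction ξ = X.
Species balance: n_A = 1 − X; n_B = X; n_D = X; n_I = 0.585 (inert).
n_T = Σnᵢ = 1.58 + X.
Mole fractions y_i = n_i/n_T; K = p_B p_D / (p_A) with p_i = y_i·P.
Equating to 252 kPa and solving on 0 < X < 1: X = 0.622.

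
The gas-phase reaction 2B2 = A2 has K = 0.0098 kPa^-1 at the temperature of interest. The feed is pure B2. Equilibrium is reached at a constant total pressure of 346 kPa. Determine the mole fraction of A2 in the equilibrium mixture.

Take 1 mol B2 as basis and let X be its fractional conversion, so ξ = 0.5X.
Moles: n_B2 = 1 − X; n_A2 = 0.5X.
Summing: n_T = 1 − 0.5X.
Mole fractions y_i = n_i/n_T; K = p_A2 / (p_B2^2) with p_i = y_i·P.
This yields a degree-2 equation in X; solving on (0,1), X = 0.738.
Then n_A2 = 0.369, n_T = 0.631, so y_A2 = 0.585.

y_A2 = 0.585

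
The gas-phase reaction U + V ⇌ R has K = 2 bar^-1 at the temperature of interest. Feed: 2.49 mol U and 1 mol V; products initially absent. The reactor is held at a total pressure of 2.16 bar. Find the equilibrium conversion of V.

X = 0.734

Basis: 1 mol V initially; let X = conversion of V. Extent ξ = X.
Moles: n_U = 2.49 − X; n_V = 1 − X; n_R = X.
n_T = Σnᵢ = 3.49 − X.
Mole fractions y_i = n_i/n_T; K = p_R / (p_U p_V) with p_i = y_i·P.
Substituting and setting equal to 2 bar^-1 gives a polynomial in X; the root in (0,1) is X = 0.734.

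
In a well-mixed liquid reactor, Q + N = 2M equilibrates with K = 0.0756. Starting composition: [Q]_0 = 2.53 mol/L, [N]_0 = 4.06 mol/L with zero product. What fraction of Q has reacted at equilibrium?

Let X = conversion of Q; extent ξ = 2.53·X mol/L.
Concentrations: [Q] = 2.53 − 2.53X; [N] = 4.06 − 2.53X; [M] = 5.06X.
K = [M]^2 / ([Q] [N]).
This equals 0.0756 at X = 0.153 (the root in 0 < X < 1).

X = 0.153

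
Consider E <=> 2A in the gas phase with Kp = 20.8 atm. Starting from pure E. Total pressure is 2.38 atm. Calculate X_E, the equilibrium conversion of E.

X = 0.828

Basis: 1 mol E initially; let X = conversion of E. Extent ξ = X.
Mole table: n_E = 1 − X; n_A = 2X.
n_T = Σnᵢ = 1 + X.
y_i = n_i/n_T, p_i = y_i·P. Kp = p_A^2 / (p_E).
Substituting and setting equal to 20.8 atm gives a polynomial in X; the root in (0,1) is X = 0.828.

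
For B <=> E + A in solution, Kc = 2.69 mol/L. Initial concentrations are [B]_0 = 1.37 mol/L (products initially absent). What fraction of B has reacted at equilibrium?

Let X = conversion of B; extent ξ = 1.37·X mol/L.
Concentrations: [B] = 1.37 − 1.37X; [E] = 1.37X; [A] = 1.37X.
Kc = [E] [A] / ([B]).
Equating to 2.69 mol/L: the physical root is X = 0.729.

X = 0.729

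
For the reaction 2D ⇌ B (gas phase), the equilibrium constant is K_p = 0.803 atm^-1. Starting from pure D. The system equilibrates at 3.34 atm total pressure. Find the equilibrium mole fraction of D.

Basis: 1 mol D initially; let X = conversion of D. Extent ξ = 0.5X.
Mole table: n_D = 1 − X; n_B = 0.5X.
n_T = Σnᵢ = 1 − 0.5X.
With p_i = (n_i/n_T)P, K_p = p_B / (p_D^2).
This yields a degree-2 equation in X; solving on (0,1), X = 0.708.
Then n_D = 0.292, n_T = 0.646, so y_D = 0.452.

y_D = 0.452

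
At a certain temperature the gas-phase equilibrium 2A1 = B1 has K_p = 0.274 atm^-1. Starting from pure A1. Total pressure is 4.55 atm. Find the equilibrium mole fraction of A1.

Let X = conversion of A1 (basis 1 mol A1); extent of reaction ξ = 0.5X.
Moles: n_A1 = 1 − X; n_B1 = 0.5X.
n_T = Σnᵢ = 1 − 0.5X.
Mole fractions y_i = n_i/n_T; K_p = p_B1 / (p_A1^2) with p_i = y_i·P.
Substituting and setting equal to 0.274 atm^-1 gives a polynomial in X; the root in (0,1) is X = 0.591.
Then n_A1 = 0.409, n_T = 0.704, so y_A1 = 0.580.

y_A1 = 0.580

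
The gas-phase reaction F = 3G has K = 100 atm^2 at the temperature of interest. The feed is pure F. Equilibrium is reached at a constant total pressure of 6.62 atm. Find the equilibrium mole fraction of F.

Let X = conversion of F (basis 1 mol F); extent of reaction ξ = X.
Species balance: n_F = 1 − X; n_G = 3X.
n_T = Σnᵢ = 1 + 2X.
With p_i = (n_i/n_T)P, K = p_G^3 / (p_F).
Equating to 100 atm^2 and solving on 0 < X < 1: X = 0.551.
Then n_F = 0.449, n_T = 2.1, so y_F = 0.213.

y_F = 0.213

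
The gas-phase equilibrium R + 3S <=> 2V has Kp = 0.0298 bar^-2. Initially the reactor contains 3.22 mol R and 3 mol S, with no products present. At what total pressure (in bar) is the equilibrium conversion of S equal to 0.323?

Let X = conversion of S (basis 3 mol S); extent of reaction ξ = X.
Species balance: n_R = 3.22 − X; n_S = 3 − 3X; n_V = 2X.
Summing: n_T = 6.22 − 2X.
Kp = p_V^2 / (p_R p_S^3) with p_i = (n_i/n_T)·P.
At X = 0.323: the mole-fraction product g(X) = Π y_i^ν_i = 0.5342. Since Kp = g(X)·P^{-2}, P = (g/Kp)^(1/2) = (0.5342/0.0298)^(1/2) = 4.23 bar.

P = 4.23 bar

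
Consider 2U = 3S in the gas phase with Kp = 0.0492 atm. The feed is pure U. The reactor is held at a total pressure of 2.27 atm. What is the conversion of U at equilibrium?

Take 1 mol U as basis and let X be its fractional conversion, so ξ = 0.5X.
At extent ξ: n_U = 1 − X; n_S = 1.5X.
Summing: n_T = 1 + 0.5X.
y_i = n_i/n_T, p_i = y_i·P. Kp = p_S^3 / (p_U^2).
This yields a degree-3 equation in X; solving on (0,1), X = 0.169.

X = 0.169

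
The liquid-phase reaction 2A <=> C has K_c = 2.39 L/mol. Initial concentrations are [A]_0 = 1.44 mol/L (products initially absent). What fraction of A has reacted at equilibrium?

X = 0.685

Let X = conversion of A; extent ξ = 1.44X/2 mol/L.
Concentrations: [A] = 1.44 − 1.44X; [C] = 0.72X.
K_c = [C] / ([A]^2).
This equals 2.39 at X = 0.685 (the root in 0 < X < 1).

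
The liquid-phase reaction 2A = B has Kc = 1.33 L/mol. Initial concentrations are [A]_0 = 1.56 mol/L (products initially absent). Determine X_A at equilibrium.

Let X = conversion of A; extent ξ = 1.56X/2 mol/L.
Concentrations: [A] = 1.56 − 1.56X; [B] = 0.78X.
Kc = [B] / ([A]^2).
This equals 1.33 at X = 0.615 (the root in 0 < X < 1).

X = 0.615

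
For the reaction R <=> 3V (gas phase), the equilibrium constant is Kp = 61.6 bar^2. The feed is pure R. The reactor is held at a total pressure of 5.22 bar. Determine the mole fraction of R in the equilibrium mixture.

Let X = conversion of R (basis 1 mol R); extent of reaction ξ = X.
At extent ξ: n_R = 1 − X; n_V = 3X.
Summing: n_T = 1 + 2X.
Mole fractions y_i = n_i/n_T; Kp = p_V^3 / (p_R) with p_i = y_i·P.
This yields a degree-3 equation in X; solving on (0,1), X = 0.550.
Then n_R = 0.45, n_T = 2.1, so y_R = 0.214.

y_R = 0.214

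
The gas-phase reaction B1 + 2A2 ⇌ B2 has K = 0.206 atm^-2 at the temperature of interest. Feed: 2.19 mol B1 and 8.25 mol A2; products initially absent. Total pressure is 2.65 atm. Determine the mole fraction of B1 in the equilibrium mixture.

y_B1 = 0.143

Take 2.19 mol B1 as basis and let X be its fractional conversion, so ξ = 2.19X.
Moles: n_B1 = 2.19 − 2.19X; n_A2 = 8.25 − 4.38X; n_B2 = 2.19X.
Total moles n_T = 10.4 − 4.38X.
Mole fractions y_i = n_i/n_T; K = p_B2 / (p_B1 p_A2^2) with p_i = y_i·P.
This yields a degree-3 equation in X; solving on (0,1), X = 0.444.
Then n_B1 = 1.22, n_T = 8.5, so y_B1 = 0.143.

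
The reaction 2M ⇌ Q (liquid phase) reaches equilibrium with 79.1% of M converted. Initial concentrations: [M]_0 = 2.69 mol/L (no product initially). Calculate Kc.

Let X = conversion of M.
Concentrations: [M] = 2.69 − 2.69X; [Q] = 1.34X.
At X = 0.791: [M] = 0.562, [Q] = 1.06.
Kc = [Q] / ([M]^2) = 3.37 L/mol.

Kc = 3.37 L/mol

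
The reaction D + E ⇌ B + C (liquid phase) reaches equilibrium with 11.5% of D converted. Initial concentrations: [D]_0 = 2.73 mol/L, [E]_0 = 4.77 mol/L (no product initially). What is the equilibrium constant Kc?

Let X = conversion of D.
Concentrations: [D] = 2.73 − 2.73X; [E] = 4.77 − 2.73X; [B] = 2.73X; [C] = 2.73X.
At X = 0.115: [D] = 2.42, [E] = 4.46, [B] = 0.314, [C] = 0.314.
Kc = [B] [C] / ([D] [E]) = 0.00916.

Kc = 0.00916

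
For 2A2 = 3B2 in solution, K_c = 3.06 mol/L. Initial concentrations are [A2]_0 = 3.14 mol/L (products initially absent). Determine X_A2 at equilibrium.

Let X = conversion of A2; extent ξ = 3.14X/2 mol/L.
Concentrations: [A2] = 3.14 − 3.14X; [B2] = 4.71X.
K_c = [B2]^3 / ([A2]^2).
This equals 3.06 at X = 0.446 (the root in 0 < X < 1).

X = 0.446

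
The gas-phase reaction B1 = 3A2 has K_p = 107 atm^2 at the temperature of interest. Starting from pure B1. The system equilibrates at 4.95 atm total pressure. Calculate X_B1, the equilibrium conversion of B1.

Basis: 1 mol B1 initially; let X = conversion of B1. Extent ξ = X.
Moles: n_B1 = 1 − X; n_A2 = 3X.
n_T = Σnᵢ = 1 + 2X.
With p_i = (n_i/n_T)P, K_p = p_A2^3 / (p_B1).
This yields a degree-3 equation in X; solving on (0,1), X = 0.665.

X = 0.665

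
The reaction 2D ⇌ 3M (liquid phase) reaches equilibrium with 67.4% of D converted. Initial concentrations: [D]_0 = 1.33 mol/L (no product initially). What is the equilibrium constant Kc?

Let X = conversion of D.
Concentrations: [D] = 1.33 − 1.33X; [M] = 2X.
At X = 0.674: [D] = 0.434, [M] = 1.34.
Kc = [M]^3 / ([D]^2) = 12.9 mol/L.

Kc = 12.9 mol/L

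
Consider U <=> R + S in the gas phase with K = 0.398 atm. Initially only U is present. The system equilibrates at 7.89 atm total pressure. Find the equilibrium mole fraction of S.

y_S = 0.180

Basis: 1 mol U initially; let X = conversion of U. Extent ξ = X.
At extent ξ: n_U = 1 − X; n_R = X; n_S = X.
Total moles n_T = 1 + X.
With p_i = (n_i/n_T)P, K = p_R p_S / (p_U).
This yields a degree-2 equation in X; solving on (0,1), X = 0.219.
Then n_S = 0.219, n_T = 1.22, so y_S = 0.180.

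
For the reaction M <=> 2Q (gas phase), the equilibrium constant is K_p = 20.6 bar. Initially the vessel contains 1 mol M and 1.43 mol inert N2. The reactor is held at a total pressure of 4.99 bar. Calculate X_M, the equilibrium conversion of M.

Take 1 mol M as basis and let X be its fractional conversion, so ξ = X.
Moles: n_M = 1 − X; n_Q = 2X; n_I = 1.43 (inert).
Summing: n_T = 2.43 + X.
Mole fractions y_i = n_i/n_T; K_p = p_Q^2 / (p_M) with p_i = y_i·P.
Equating to 20.6 bar and solving on 0 < X < 1: X = 0.806.

X = 0.806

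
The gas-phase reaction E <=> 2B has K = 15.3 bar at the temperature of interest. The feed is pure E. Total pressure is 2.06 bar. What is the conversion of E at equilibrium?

Basis: 1 mol E initially; let X = conversion of E. Extent ξ = X.
Mole table: n_E = 1 − X; n_B = 2X.
Summing: n_T = 1 + X.
Mole fractions y_i = n_i/n_T; K = p_B^2 / (p_E) with p_i = y_i·P.
Equating to 15.3 bar and solving on 0 < X < 1: X = 0.806.

X = 0.806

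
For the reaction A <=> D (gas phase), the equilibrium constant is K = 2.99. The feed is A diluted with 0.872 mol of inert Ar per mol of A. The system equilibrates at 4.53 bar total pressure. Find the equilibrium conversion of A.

Let X = conversion of A (basis 1 mol A); extent of reaction ξ = X.
Moles: n_A = 1 − X; n_D = X; n_I = 0.872 (inert).
n_T stays at 1.87 (no change in mole number).
Mole fractions y_i = n_i/n_T; K = p_D / (p_A) with p_i = y_i·P.
This yields a degree-1 equation in X; solving on (0,1), X = 0.749.

X = 0.749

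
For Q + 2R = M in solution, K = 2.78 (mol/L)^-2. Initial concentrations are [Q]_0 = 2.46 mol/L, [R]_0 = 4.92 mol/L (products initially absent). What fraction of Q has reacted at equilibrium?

X = 0.774

Let X = conversion of Q; extent ξ = 2.46·X mol/L.
Concentrations: [Q] = 2.46 − 2.46X; [R] = 4.92 − 4.92X; [M] = 2.46X.
K = [M] / ([Q] [R]^2).
Setting equal to 2.78 and solving for X on (0,1) gives X = 0.774.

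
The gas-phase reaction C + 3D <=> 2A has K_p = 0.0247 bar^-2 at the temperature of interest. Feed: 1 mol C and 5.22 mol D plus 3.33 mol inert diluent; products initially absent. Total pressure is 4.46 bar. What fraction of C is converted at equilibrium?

Let X = conversion of C (basis 1 mol C); extent of reaction ξ = X.
At extent ξ: n_C = 1 − X; n_D = 5.22 − 3X; n_A = 2X; n_I = 3.33 (inert).
n_T = Σnᵢ = 9.55 − 2X.
y_i = n_i/n_T, p_i = y_i·P. K_p = p_A^2 / (p_C p_D^3).
Setting this equal to 0.0247 bar^-2 and taking the physical root (0 < X < 1) gives X = 0.296.

X = 0.296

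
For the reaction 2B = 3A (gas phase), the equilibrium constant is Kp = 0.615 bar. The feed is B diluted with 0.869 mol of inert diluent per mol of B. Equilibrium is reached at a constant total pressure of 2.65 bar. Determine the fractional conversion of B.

Let X = conversion of B (basis 1 mol B); extent of reaction ξ = 0.5X.
Moles: n_B = 1 − X; n_A = 1.5X; n_I = 0.869 (inert).
Summing: n_T = 1.87 + 0.5X.
y_i = n_i/n_T, p_i = y_i·P. Kp = p_A^3 / (p_B^2).
Setting this equal to 0.615 bar and taking the physical root (0 < X < 1) gives X = 0.379.

X = 0.379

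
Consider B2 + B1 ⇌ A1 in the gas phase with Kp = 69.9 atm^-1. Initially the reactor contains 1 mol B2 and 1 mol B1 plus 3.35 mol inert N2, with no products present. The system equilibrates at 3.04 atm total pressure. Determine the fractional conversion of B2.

Let X = conversion of B2 (basis 1 mol B2); extent of reaction ξ = X.
Species balance: n_B2 = 1 − X; n_B1 = 1 − X; n_A1 = X; n_I = 3.35 (inert).
n_T = Σnᵢ = 5.35 − X.
Mole fractions y_i = n_i/n_T; Kp = p_A1 / (p_B2 p_B1) with p_i = y_i·P.
This yields a degree-2 equation in X; solving on (0,1), X = 0.865.

X = 0.865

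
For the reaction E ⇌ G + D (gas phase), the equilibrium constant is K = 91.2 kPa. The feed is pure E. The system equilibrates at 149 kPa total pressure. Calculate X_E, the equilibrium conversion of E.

Take 1 mol E as basis and let X be its fractional conversion, so ξ = X.
At extent ξ: n_E = 1 − X; n_G = X; n_D = X.
Total moles n_T = 1 + X.
With p_i = (n_i/n_T)P, K = p_G p_D / (p_E).
Setting this equal to 91.2 kPa and taking the physical root (0 < X < 1) gives X = 0.616.

X = 0.616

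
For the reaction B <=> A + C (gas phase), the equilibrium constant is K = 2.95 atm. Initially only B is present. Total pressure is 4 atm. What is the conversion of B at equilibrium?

X = 0.652

Basis: 1 mol B initially; let X = conversion of B. Extent ξ = X.
Moles: n_B = 1 − X; n_A = X; n_C = X.
Total moles n_T = 1 + X.
With p_i = (n_i/n_T)P, K = p_A p_C / (p_B).
This yields a degree-2 equation in X; solving on (0,1), X = 0.652.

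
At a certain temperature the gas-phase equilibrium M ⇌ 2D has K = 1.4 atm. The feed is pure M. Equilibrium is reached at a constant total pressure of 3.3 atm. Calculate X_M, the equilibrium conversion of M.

X = 0.310

Let X = conversion of M (basis 1 mol M); extent of reaction ξ = X.
Species balance: n_M = 1 − X; n_D = 2X.
Summing: n_T = 1 + X.
With p_i = (n_i/n_T)P, K = p_D^2 / (p_M).
Equating to 1.4 atm and solving on 0 < X < 1: X = 0.310.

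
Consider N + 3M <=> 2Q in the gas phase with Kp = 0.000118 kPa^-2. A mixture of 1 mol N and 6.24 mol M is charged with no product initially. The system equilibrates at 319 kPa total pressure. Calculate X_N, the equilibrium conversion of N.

Basis: 1 mol N initially; let X = conversion of N. Extent ξ = X.
At extent ξ: n_N = 1 − X; n_M = 6.24 − 3X; n_Q = 2X.
Total moles n_T = 7.24 − 2X.
Mole fractions y_i = n_i/n_T; Kp = p_Q^2 / (p_N p_M^3) with p_i = y_i·P.
This yields a degree-4 equation in X; solving on (0,1), X = 0.852.

X = 0.852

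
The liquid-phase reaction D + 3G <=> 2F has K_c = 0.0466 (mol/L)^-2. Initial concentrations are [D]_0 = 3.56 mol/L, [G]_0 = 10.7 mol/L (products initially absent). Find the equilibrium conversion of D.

X = 0.501

Let X = conversion of D; extent ξ = 3.56·X mol/L.
Concentrations: [D] = 3.56 − 3.56X; [G] = 10.7 − 10.7X; [F] = 7.12X.
K_c = [F]^2 / ([D] [G]^3).
This equals 0.0466 at X = 0.501 (the root in 0 < X < 1).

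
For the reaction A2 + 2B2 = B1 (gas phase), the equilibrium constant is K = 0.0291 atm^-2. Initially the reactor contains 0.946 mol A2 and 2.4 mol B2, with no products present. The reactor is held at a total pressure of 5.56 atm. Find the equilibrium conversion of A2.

X = 0.284

Let X = conversion of A2 (basis 0.946 mol A2); extent of reaction ξ = 0.946X.
Moles: n_A2 = 0.946 − 0.946X; n_B2 = 2.4 − 1.89X; n_B1 = 0.946X.
Total moles n_T = 3.35 − 1.89X.
y_i = n_i/n_T, p_i = y_i·P. K = p_B1 / (p_A2 p_B2^2).
This yields a degree-3 equation in X; solving on (0,1), X = 0.284.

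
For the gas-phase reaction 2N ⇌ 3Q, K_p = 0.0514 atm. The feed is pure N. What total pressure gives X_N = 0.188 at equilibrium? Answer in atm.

Let X = conversion of N (basis 1 mol N); extent of reaction ξ = 0.5X.
At extent ξ: n_N = 1 − X; n_Q = 1.5X.
Total moles n_T = 1 + 0.5X.
K_p = p_Q^3 / (p_N^2) with p_i = (n_i/n_T)·P.
At X = 0.188: the mole-fraction product g(X) = Π y_i^ν_i = 0.03109. Since K_p = g(X)·P^{1}, P = (K_p/g)^(1/1) = (0.0514/0.03109)^(1/1) = 1.65 atm.

P = 1.65 atm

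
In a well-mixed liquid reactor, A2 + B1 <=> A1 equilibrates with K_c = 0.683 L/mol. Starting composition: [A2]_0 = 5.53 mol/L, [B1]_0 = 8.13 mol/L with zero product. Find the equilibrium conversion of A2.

X = 0.735

Let X = conversion of A2; extent ξ = 5.53·X mol/L.
Concentrations: [A2] = 5.53 − 5.53X; [B1] = 8.13 − 5.53X; [A1] = 5.53X.
K_c = [A1] / ([A2] [B1]).
Solving K_c = 0.683 for X ∈ (0,1): X = 0.735.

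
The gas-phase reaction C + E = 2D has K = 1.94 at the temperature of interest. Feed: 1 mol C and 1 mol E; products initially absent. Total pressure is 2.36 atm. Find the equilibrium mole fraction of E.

y_E = 0.295

Basis: 1 mol C initially; let X = conversion of C. Extent ξ = X.
Mole table: n_C = 1 − X; n_E = 1 − X; n_D = 2X.
Total moles n_T = 2 (Δν = 0, constant).
y_i = n_i/n_T, p_i = y_i·P. K = p_D^2 / (p_C p_E).
Setting this equal to 1.94 and taking the physical root (0 < X < 1) gives X = 0.411.
Then n_E = 0.589, n_T = 2, so y_E = 0.295.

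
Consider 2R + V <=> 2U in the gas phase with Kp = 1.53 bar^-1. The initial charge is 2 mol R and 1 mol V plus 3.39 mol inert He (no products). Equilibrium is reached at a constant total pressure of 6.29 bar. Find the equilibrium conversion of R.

Let X = conversion of R (basis 2 mol R); extent of reaction ξ = X.
At extent ξ: n_R = 2 − 2X; n_V = 1 − X; n_U = 2X; n_I = 3.39 (inert).
Total moles n_T = 6.39 − X.
y_i = n_i/n_T, p_i = y_i·P. Kp = p_U^2 / (p_R^2 p_V).
Equating to 1.53 bar^-1 and solving on 0 < X < 1: X = 0.479.

X = 0.479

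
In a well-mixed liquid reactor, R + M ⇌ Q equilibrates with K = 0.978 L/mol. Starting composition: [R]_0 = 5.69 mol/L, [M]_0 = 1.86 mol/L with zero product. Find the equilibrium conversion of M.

Let X = conversion of M; extent ξ = 1.86·X mol/L.
Concentrations: [R] = 5.69 − 1.86X; [M] = 1.86 − 1.86X; [Q] = 1.86X.
K = [Q] / ([R] [M]).
Setting equal to 0.978 and solving for X on (0,1) gives X = 0.804.

X = 0.804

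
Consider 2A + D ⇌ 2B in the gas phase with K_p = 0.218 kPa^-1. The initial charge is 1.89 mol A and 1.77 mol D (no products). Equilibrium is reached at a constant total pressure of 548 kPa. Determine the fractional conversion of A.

Take 1.89 mol A as basis and let X be its fractional conversion, so ξ = 0.945X.
Mole table: n_A = 1.89 − 1.89X; n_D = 1.77 − 0.945X; n_B = 1.89X.
n_T = Σnᵢ = 3.66 − 0.945X.
With p_i = (n_i/n_T)P, K_p = p_B^2 / (p_A^2 p_D).
Equating to 0.218 kPa^-1 and solving on 0 < X < 1: X = 0.864.

X = 0.864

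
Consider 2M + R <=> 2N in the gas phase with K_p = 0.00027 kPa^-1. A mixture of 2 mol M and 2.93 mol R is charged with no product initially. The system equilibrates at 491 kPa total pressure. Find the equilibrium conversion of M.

Take 2 mol M as basis and let X be its fractional conversion, so ξ = X.
Mole table: n_M = 2 − 2X; n_R = 2.93 − X; n_N = 2X.
n_T = Σnᵢ = 4.93 − X.
Mole fractions y_i = n_i/n_T; K_p = p_N^2 / (p_M^2 p_R) with p_i = y_i·P.
This yields a degree-3 equation in X; solving on (0,1), X = 0.216.

X = 0.216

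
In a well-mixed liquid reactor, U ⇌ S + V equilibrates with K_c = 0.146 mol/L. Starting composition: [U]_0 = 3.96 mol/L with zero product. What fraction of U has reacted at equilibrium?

Let X = conversion of U; extent ξ = 3.96·X mol/L.
Concentrations: [U] = 3.96 − 3.96X; [S] = 3.96X; [V] = 3.96X.
K_c = [S] [V] / ([U]).
Solving K_c = 0.146 for X ∈ (0,1): X = 0.174.

X = 0.174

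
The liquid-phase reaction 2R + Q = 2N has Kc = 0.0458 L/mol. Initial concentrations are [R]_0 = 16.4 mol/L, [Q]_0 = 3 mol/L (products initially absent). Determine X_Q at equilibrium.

Let X = conversion of Q; extent ξ = 3·X mol/L.
Concentrations: [R] = 16.4 − 6X; [Q] = 3 − 3X; [N] = 6X.
Kc = [N]^2 / ([R]^2 [Q]).
Equating to 0.0458 L/mol: the physical root is X = 0.546.

X = 0.546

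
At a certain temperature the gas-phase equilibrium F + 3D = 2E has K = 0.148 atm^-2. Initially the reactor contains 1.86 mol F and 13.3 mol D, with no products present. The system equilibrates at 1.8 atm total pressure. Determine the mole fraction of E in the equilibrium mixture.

Take 1.86 mol F as basis and let X be its fractional conversion, so ξ = 1.86X.
Mole table: n_F = 1.86 − 1.86X; n_D = 13.3 − 5.58X; n_E = 3.72X.
n_T = Σnᵢ = 15.2 − 3.72X.
Mole fractions y_i = n_i/n_T; K = p_E^2 / (p_F p_D^3) with p_i = y_i·P.
Setting this equal to 0.148 atm^-2 and taking the physical root (0 < X < 1) gives X = 0.476.
Then n_E = 1.77, n_T = 13.4, so y_E = 0.132.

y_E = 0.132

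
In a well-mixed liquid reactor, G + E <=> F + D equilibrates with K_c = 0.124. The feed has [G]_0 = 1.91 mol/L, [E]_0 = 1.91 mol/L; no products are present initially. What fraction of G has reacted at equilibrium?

X = 0.260

Let X = conversion of G; extent ξ = 1.91·X mol/L.
Concentrations: [G] = 1.91 − 1.91X; [E] = 1.91 − 1.91X; [F] = 1.91X; [D] = 1.91X.
K_c = [F] [D] / ([G] [E]).
Equating to 0.124: the physical root is X = 0.260.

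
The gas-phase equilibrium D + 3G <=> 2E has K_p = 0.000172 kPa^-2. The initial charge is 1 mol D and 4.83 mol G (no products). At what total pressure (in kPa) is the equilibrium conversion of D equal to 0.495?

Take 1 mol D as basis and let X be its fractional conversion, so ξ = X.
At extent ξ: n_D = 1 − X; n_G = 4.83 − 3X; n_E = 2X.
Summing: n_T = 5.83 − 2X.
K_p = p_E^2 / (p_D p_G^3) with p_i = (n_i/n_T)·P.
At X = 0.495: the mole-fraction product g(X) = Π y_i^ν_i = 1.215. Since K_p = g(X)·P^{-2}, P = (g/K_p)^(1/2) = (1.215/0.000172)^(1/2) = 84 kPa.

P = 84 kPa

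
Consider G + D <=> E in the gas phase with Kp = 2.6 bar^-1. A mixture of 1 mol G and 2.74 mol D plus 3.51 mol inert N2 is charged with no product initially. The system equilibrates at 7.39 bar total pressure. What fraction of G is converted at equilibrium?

Basis: 1 mol G initially; let X = conversion of G. Extent ξ = X.
Species balance: n_G = 1 − X; n_D = 2.74 − X; n_E = X; n_I = 3.51 (inert).
Total moles n_T = 7.25 − X.
With p_i = (n_i/n_T)P, Kp = p_E / (p_G p_D).
This yields a degree-2 equation in X; solving on (0,1), X = 0.850.

X = 0.850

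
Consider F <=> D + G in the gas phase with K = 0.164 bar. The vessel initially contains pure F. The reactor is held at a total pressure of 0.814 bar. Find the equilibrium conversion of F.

Let X = conversion of F (basis 1 mol F); extent of reaction ξ = X.
Mole table: n_F = 1 − X; n_D = X; n_G = X.
Total moles n_T = 1 + X.
y_i = n_i/n_T, p_i = y_i·P. K = p_D p_G / (p_F).
Substituting and setting equal to 0.164 bar gives a polynomial in X; the root in (0,1) is X = 0.409.

X = 0.409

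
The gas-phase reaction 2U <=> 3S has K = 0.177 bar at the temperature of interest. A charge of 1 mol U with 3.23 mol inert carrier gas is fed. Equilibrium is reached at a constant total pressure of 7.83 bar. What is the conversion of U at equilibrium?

Basis: 1 mol U initially; let X = conversion of U. Extent ξ = 0.5X.
Mole table: n_U = 1 − X; n_S = 1.5X; n_I = 3.23 (inert).
Summing: n_T = 4.23 + 0.5X.
Mole fractions y_i = n_i/n_T; K = p_S^3 / (p_U^2) with p_i = y_i·P.
Substituting and setting equal to 0.177 bar gives a polynomial in X; the root in (0,1) is X = 0.253.

X = 0.253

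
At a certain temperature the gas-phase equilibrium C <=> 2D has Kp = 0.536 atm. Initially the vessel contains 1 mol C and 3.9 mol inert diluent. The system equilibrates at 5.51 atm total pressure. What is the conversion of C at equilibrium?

Basis: 1 mol C initially; let X = conversion of C. Extent ξ = X.
At extent ξ: n_C = 1 − X; n_D = 2X; n_I = 3.9 (inert).
n_T = Σnᵢ = 4.9 + X.
With p_i = (n_i/n_T)P, Kp = p_D^2 / (p_C).
Equating to 0.536 atm and solving on 0 < X < 1: X = 0.298.

X = 0.298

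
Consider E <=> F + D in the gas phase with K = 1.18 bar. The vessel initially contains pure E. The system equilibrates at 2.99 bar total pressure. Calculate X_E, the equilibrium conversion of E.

Take 1 mol E as basis and let X be its fractional conversion, so ξ = X.
Moles: n_E = 1 − X; n_F = X; n_D = X.
n_T = Σnᵢ = 1 + X.
With p_i = (n_i/n_T)P, K = p_F p_D / (p_E).
Equating to 1.18 bar and solving on 0 < X < 1: X = 0.532.

X = 0.532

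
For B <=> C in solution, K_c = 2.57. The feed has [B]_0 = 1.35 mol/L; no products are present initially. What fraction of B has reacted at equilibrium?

Let X = conversion of B; extent ξ = 1.35·X mol/L.
Concentrations: [B] = 1.35 − 1.35X; [C] = 1.35X.
K_c = [C] / ([B]).
This equals 2.57 at X = 0.720 (the root in 0 < X < 1).

X = 0.720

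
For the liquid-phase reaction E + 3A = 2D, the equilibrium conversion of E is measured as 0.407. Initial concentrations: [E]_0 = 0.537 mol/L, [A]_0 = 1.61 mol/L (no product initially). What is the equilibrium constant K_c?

K_c = 0.69 (mol/L)^-2

Let X = conversion of E.
Concentrations: [E] = 0.537 − 0.537X; [A] = 1.61 − 1.61X; [D] = 1.07X.
At X = 0.407: [E] = 0.318, [A] = 0.954, [D] = 0.437.
K_c = [D]^2 / ([E] [A]^3) = 0.69 (mol/L)^-2.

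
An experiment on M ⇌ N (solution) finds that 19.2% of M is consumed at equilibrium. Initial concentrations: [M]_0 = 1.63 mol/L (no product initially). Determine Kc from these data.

Kc = 0.238

Let X = conversion of M.
Concentrations: [M] = 1.63 − 1.63X; [N] = 1.63X.
At X = 0.192: [M] = 1.32, [N] = 0.313.
Kc = [N] / ([M]) = 0.238.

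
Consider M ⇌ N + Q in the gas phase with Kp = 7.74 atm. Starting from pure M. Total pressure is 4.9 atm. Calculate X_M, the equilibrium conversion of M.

X = 0.783

Take 1 mol M as basis and let X be its fractional conversion, so ξ = X.
Moles: n_M = 1 − X; n_N = X; n_Q = X.
n_T = Σnᵢ = 1 + X.
With p_i = (n_i/n_T)P, Kp = p_N p_Q / (p_M).
Substituting and setting equal to 7.74 atm gives a polynomial in X; the root in (0,1) is X = 0.783.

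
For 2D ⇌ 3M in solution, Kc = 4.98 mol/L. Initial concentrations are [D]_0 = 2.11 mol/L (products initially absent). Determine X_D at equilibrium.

Let X = conversion of D; extent ξ = 2.11X/2 mol/L.
Concentrations: [D] = 2.11 − 2.11X; [M] = 3.17X.
Kc = [M]^3 / ([D]^2).
This equals 4.98 at X = 0.534 (the root in 0 < X < 1).

X = 0.534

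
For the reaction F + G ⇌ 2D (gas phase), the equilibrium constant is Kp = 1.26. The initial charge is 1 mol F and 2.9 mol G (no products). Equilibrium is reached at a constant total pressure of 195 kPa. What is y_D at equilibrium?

y_D = 0.290

Basis: 1 mol F initially; let X = conversion of F. Extent ξ = X.
Moles: n_F = 1 − X; n_G = 2.9 − X; n_D = 2X.
Total moles n_T = 3.9 (Δν = 0, constant).
y_i = n_i/n_T, p_i = y_i·P. Kp = p_D^2 / (p_F p_G).
Setting this equal to 1.26 and taking the physical root (0 < X < 1) gives X = 0.565.
Then n_D = 1.13, n_T = 3.9, so y_D = 0.290.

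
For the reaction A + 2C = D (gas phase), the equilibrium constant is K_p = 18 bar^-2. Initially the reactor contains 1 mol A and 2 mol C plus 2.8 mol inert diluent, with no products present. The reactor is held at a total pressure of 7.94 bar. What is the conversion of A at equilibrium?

Take 1 mol A as basis and let X be its fractional conversion, so ξ = X.
Moles: n_A = 1 − X; n_C = 2 − 2X; n_D = X; n_I = 2.8 (inert).
Summing: n_T = 5.8 − 2X.
With p_i = (n_i/n_T)P, K_p = p_D / (p_A p_C^2).
Setting this equal to 18 bar^-2 and taking the physical root (0 < X < 1) gives X = 0.853.

X = 0.853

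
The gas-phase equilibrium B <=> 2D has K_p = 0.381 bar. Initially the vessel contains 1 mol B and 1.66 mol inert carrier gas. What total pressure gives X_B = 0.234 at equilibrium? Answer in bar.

Basis: 1 mol B initially; let X = conversion of B. Extent ξ = X.
At extent ξ: n_B = 1 − X; n_D = 2X; n_I = 1.66 (inert).
n_T = Σnᵢ = 2.66 + X.
K_p = p_D^2 / (p_B) with p_i = (n_i/n_T)·P.
At X = 0.234: the mole-fraction product g(X) = Π y_i^ν_i = 0.0988. Since K_p = g(X)·P^{1}, P = (K_p/g)^(1/1) = (0.381/0.0988)^(1/1) = 3.86 bar.

P = 3.86 bar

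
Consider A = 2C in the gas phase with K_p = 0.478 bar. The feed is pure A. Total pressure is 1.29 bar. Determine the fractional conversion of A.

X = 0.291

Let X = conversion of A (basis 1 mol A); extent of reaction ξ = X.
Mole table: n_A = 1 − X; n_C = 2X.
Summing: n_T = 1 + X.
y_i = n_i/n_T, p_i = y_i·P. K_p = p_C^2 / (p_A).
Substituting and setting equal to 0.478 bar gives a polynomial in X; the root in (0,1) is X = 0.291.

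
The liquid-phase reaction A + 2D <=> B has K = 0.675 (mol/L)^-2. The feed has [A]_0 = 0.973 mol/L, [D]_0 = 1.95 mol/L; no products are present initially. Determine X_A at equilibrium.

X = 0.444

Let X = conversion of A; extent ξ = 0.973·X mol/L.
Concentrations: [A] = 0.973 − 0.973X; [D] = 1.95 − 1.95X; [B] = 0.973X.
K = [B] / ([A] [D]^2).
Equating to 0.675 (mol/L)^-2: the physical root is X = 0.444.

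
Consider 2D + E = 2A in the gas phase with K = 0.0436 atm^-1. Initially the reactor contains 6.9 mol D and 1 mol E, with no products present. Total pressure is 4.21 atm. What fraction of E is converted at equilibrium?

X = 0.378

Take 1 mol E as basis and let X be its fractional conversion, so ξ = X.
Mole table: n_D = 6.9 − 2X; n_E = 1 − X; n_A = 2X.
Total moles n_T = 7.9 − X.
With p_i = (n_i/n_T)P, K = p_A^2 / (p_D^2 p_E).
Substituting and setting equal to 0.0436 atm^-1 gives a polynomial in X; the root in (0,1) is X = 0.378.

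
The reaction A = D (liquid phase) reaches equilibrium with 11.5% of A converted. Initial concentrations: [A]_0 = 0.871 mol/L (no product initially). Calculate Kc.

Let X = conversion of A.
Concentrations: [A] = 0.871 − 0.871X; [D] = 0.871X.
At X = 0.115: [A] = 0.771, [D] = 0.1.
Kc = [D] / ([A]) = 0.13.

Kc = 0.13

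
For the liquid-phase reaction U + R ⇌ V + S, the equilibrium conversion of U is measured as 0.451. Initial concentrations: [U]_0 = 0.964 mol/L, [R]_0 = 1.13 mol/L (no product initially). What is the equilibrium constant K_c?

K_c = 0.514

Let X = conversion of U.
Concentrations: [U] = 0.964 − 0.964X; [R] = 1.13 − 0.964X; [V] = 0.964X; [S] = 0.964X.
At X = 0.451: [U] = 0.529, [R] = 0.695, [V] = 0.435, [S] = 0.435.
K_c = [V] [S] / ([U] [R]) = 0.514.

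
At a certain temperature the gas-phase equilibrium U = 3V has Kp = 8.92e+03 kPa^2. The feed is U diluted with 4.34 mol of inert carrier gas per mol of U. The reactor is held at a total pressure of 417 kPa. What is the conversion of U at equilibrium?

X = 0.355

Take 1 mol U as basis and let X be its fractional conversion, so ξ = X.
Mole table: n_U = 1 − X; n_V = 3X; n_I = 4.34 (inert).
Total moles n_T = 5.34 + 2X.
With p_i = (n_i/n_T)P, Kp = p_V^3 / (p_U).
Setting this equal to 8.92e+03 kPa^2 and taking the physical root (0 < X < 1) gives X = 0.355.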